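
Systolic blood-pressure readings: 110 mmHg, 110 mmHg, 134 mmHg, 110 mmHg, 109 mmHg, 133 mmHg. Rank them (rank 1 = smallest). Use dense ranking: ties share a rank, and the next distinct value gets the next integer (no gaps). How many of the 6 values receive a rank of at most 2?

Sorted (ascending): 109, 110, 110, 110, 133, 134
The 3 values of 110 share dense rank 2.
Remaining distinct values take the next consecutive integers.
Ranks ≤ 2: {1, 2, 2, 2} → 4 values.

4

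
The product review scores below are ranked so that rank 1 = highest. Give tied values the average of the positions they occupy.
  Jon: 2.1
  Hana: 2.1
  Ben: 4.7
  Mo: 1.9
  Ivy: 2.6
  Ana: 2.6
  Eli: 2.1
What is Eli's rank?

Sorted (descending): 4.7, 2.6, 2.6, 2.1, 2.1, 2.1, 1.9
The 2 values of 2.6 occupy positions 2–3 → average rank (2+3)/2 = 2.5.
The 3 values of 2.1 occupy positions 4–6 → average rank 5.
Eli has value 2.1 → rank 5.

5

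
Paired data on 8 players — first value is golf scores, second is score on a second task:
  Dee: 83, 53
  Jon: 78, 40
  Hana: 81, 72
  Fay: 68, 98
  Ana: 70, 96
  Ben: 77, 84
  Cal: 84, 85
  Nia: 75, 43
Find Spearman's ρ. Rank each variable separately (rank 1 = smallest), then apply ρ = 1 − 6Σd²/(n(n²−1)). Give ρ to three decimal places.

-0.381

Ranks of variable 1: 7, 5, 6, 1, 2, 4, 8, 3
Ranks of variable 2: 3, 1, 4, 8, 7, 5, 6, 2
d = r₁ − r₂: 4, 4, 2, -7, -5, -1, 2, 1
d²: 16, 16, 4, 49, 25, 1, 4, 1; Σd² = 116
ρ = 1 − 6·116/(8·63) = 1 − 696/504 = -0.381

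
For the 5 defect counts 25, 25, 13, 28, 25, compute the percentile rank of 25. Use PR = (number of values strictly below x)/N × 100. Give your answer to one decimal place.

20.0

N = 5.
Strictly below 25: 1. Equal to 25: 3.
PR = 1/5 × 100 = 20.0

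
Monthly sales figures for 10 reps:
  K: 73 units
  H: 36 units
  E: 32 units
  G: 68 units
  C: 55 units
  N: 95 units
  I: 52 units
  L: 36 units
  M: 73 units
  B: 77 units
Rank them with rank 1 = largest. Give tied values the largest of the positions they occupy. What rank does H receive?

9

Sorted (descending): 95, 77, 73, 73, 68, 55, 52, 36, 36, 32
The 2 values of 73 occupy positions 3–4 → each gets rank 4.
The 2 values of 36 occupy positions 8–9 → each gets rank 9.
H has value 36 units → rank 9.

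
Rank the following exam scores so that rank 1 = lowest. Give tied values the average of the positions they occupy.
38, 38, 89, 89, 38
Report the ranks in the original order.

Sorted (ascending): 38, 38, 38, 89, 89
The 3 values of 38 occupy positions 1–3 → average rank 2.
The 2 values of 89 occupy positions 4–5 → average rank (4+5)/2 = 4.5.

2, 2, 4.5, 4.5, 2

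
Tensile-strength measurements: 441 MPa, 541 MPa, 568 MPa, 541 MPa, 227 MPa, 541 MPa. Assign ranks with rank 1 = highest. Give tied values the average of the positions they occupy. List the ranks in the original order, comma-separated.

5, 3, 1, 3, 6, 3

Sorted (descending): 568, 541, 541, 541, 441, 227
The 3 values of 541 occupy positions 2–4 → average rank 3.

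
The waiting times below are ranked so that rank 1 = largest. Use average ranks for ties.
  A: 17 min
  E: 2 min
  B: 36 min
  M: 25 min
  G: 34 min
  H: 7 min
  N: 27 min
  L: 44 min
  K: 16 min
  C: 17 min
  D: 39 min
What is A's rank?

7.5

Sorted (descending): 44, 39, 36, 34, 27, 25, 17, 17, 16, 7, 2
The 2 values of 17 occupy positions 7–8 → average rank (7+8)/2 = 7.5.
A has value 17 min → rank 7.5.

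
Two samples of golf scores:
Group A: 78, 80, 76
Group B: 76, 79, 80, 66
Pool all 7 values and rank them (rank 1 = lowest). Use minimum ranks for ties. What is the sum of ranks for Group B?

14

Sorted (ascending): 66, 76, 76, 78, 79, 80, 80
The 2 values of 76 occupy positions 2–3 → each gets rank 2.
The 2 values of 80 occupy positions 6–7 → each gets rank 6.
Group B values → pooled ranks: 76→2, 79→5, 80→6, 66→1
Rank sum = 2 + 5 + 6 + 1 = 14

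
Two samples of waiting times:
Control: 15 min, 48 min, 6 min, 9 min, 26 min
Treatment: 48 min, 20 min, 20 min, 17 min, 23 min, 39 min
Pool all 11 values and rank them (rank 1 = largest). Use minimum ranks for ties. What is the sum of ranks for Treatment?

29

Sorted (descending): 48, 48, 39, 26, 23, 20, 20, 17, 15, 9, 6
The 2 values of 48 occupy positions 1–2 → each gets rank 1.
The 2 values of 20 occupy positions 6–7 → each gets rank 6.
Treatment values → pooled ranks: 48→1, 20→6, 20→6, 17→8, 23→5, 39→3
Rank sum = 1 + 6 + 6 + 8 + 5 + 3 = 29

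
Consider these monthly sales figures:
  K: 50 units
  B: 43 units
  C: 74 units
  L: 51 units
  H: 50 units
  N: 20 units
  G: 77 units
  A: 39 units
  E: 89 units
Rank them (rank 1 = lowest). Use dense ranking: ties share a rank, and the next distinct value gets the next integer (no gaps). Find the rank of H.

Sorted (ascending): 20, 39, 43, 50, 50, 51, 74, 77, 89
The 2 values of 50 share dense rank 4.
Remaining distinct values take the next consecutive integers.
H has value 50 units → rank 4.

4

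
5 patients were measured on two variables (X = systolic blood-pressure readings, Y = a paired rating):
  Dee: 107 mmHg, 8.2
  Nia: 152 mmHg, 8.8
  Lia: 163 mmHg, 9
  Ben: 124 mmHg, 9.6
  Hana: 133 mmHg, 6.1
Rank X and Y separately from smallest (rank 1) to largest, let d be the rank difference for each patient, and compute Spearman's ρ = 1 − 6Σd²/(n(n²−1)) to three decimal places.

Ranks of variable 1: 1, 4, 5, 2, 3
Ranks of variable 2: 2, 3, 4, 5, 1
d = r₁ − r₂: -1, 1, 1, -3, 2
d²: 1, 1, 1, 9, 4; Σd² = 16
ρ = 1 − 6·16/(5·24) = 1 − 96/120 = 0.200

0.200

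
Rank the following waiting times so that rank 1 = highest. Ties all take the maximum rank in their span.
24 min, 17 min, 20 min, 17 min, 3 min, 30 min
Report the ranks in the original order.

Sorted (descending): 30, 24, 20, 17, 17, 3
The 2 values of 17 occupy positions 4–5 → each gets rank 5.

2, 5, 3, 5, 6, 1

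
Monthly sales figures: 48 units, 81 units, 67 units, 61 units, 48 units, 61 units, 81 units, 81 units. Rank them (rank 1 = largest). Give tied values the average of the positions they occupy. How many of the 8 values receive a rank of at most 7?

6

Sorted (descending): 81, 81, 81, 67, 61, 61, 48, 48
The 3 values of 81 occupy positions 1–3 → average rank 2.
The 2 values of 61 occupy positions 5–6 → average rank (5+6)/2 = 5.5.
The 2 values of 48 occupy positions 7–8 → average rank (7+8)/2 = 7.5.
Ranks ≤ 7: {2, 2, 2, 4, 5.5, 5.5} → 6 values.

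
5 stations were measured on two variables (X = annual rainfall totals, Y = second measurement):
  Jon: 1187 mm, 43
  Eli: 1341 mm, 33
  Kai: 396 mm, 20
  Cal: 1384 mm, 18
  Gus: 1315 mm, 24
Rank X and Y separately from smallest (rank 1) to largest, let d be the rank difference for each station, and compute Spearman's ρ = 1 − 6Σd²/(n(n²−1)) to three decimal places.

-0.300

Ranks of variable 1: 2, 4, 1, 5, 3
Ranks of variable 2: 5, 4, 2, 1, 3
d = r₁ − r₂: -3, 0, -1, 4, 0
d²: 9, 0, 1, 16, 0; Σd² = 26
ρ = 1 − 6·26/(5·24) = 1 − 156/120 = -0.300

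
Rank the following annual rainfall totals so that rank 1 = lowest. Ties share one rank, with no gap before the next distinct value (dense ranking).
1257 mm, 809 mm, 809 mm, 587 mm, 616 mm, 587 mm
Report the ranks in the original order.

Sorted (ascending): 587, 587, 616, 809, 809, 1257
The 2 values of 587 share dense rank 1.
The 2 values of 809 share dense rank 3.
Remaining distinct values take the next consecutive integers.

4, 3, 3, 1, 2, 1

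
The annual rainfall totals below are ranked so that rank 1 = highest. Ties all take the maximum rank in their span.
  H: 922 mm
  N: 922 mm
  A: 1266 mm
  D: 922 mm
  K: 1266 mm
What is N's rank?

Sorted (descending): 1266, 1266, 922, 922, 922
The 2 values of 1266 occupy positions 1–2 → each gets rank 2.
The 3 values of 922 occupy positions 3–5 → each gets rank 5.
N has value 922 mm → rank 5.

5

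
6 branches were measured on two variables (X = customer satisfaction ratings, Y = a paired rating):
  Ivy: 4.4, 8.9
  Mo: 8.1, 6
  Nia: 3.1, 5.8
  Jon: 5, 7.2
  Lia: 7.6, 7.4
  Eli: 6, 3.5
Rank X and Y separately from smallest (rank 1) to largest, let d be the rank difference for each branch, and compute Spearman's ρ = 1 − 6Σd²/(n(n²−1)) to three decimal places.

Ranks of variable 1: 2, 6, 1, 3, 5, 4
Ranks of variable 2: 6, 3, 2, 4, 5, 1
d = r₁ − r₂: -4, 3, -1, -1, 0, 3
d²: 16, 9, 1, 1, 0, 9; Σd² = 36
ρ = 1 − 6·36/(6·35) = 1 − 216/210 = -0.029

-0.029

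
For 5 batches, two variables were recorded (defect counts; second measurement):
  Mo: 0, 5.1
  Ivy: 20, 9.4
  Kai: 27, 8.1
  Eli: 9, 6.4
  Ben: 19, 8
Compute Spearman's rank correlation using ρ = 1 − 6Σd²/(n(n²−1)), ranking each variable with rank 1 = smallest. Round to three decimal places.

Ranks of variable 1: 1, 4, 5, 2, 3
Ranks of variable 2: 1, 5, 4, 2, 3
d = r₁ − r₂: 0, -1, 1, 0, 0
d²: 0, 1, 1, 0, 0; Σd² = 2
ρ = 1 − 6·2/(5·24) = 1 − 12/120 = 0.900

0.900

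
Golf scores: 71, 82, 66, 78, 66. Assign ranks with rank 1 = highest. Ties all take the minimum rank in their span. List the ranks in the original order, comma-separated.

Sorted (descending): 82, 78, 71, 66, 66
The 2 values of 66 occupy positions 4–5 → each gets rank 4.

3, 1, 4, 2, 4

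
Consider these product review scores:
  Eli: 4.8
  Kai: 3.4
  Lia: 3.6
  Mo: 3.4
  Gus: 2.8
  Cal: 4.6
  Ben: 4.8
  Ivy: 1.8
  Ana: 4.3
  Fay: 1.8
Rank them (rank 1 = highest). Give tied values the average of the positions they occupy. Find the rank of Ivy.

9.5

Sorted (descending): 4.8, 4.8, 4.6, 4.3, 3.6, 3.4, 3.4, 2.8, 1.8, 1.8
The 2 values of 4.8 occupy positions 1–2 → average rank (1+2)/2 = 1.5.
The 2 values of 3.4 occupy positions 6–7 → average rank (6+7)/2 = 6.5.
The 2 values of 1.8 occupy positions 9–10 → average rank (9+10)/2 = 9.5.
Ivy has value 1.8 → rank 9.5.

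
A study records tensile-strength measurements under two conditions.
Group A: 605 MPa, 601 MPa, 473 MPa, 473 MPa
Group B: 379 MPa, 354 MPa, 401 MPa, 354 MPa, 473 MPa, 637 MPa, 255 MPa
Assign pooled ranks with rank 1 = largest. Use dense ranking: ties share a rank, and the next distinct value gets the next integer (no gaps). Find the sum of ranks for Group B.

38

Sorted (descending): 637, 605, 601, 473, 473, 473, 401, 379, 354, 354, 255
The 3 values of 473 share dense rank 4.
The 2 values of 354 share dense rank 7.
Remaining distinct values take the next consecutive integers.
Group B values → pooled ranks: 379→6, 354→7, 401→5, 354→7, 473→4, 637→1, 255→8
Rank sum = 6 + 7 + 5 + 7 + 4 + 1 + 8 = 38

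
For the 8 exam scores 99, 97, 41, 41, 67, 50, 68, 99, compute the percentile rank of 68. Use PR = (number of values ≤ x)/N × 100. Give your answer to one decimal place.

62.5

N = 8.
Strictly below 68: 4. Equal to 68: 1.
PR = 5/8 × 100 = 62.5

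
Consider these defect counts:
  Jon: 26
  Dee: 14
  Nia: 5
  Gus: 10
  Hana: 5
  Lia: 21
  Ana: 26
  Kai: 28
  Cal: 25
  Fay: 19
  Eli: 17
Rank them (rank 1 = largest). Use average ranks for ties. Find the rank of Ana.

Sorted (descending): 28, 26, 26, 25, 21, 19, 17, 14, 10, 5, 5
The 2 values of 26 occupy positions 2–3 → average rank (2+3)/2 = 2.5.
The 2 values of 5 occupy positions 10–11 → average rank (10+11)/2 = 10.5.
Ana has value 26 → rank 2.5.

2.5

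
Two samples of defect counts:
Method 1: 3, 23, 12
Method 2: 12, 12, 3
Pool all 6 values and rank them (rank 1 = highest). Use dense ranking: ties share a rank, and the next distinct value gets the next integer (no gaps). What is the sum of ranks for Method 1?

6

Sorted (descending): 23, 12, 12, 12, 3, 3
The 3 values of 12 share dense rank 2.
The 2 values of 3 share dense rank 3.
Remaining distinct values take the next consecutive integers.
Method 1 values → pooled ranks: 3→3, 23→1, 12→2
Rank sum = 3 + 1 + 2 = 6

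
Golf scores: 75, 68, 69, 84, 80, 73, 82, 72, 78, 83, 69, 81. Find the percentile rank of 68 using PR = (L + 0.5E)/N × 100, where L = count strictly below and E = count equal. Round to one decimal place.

4.2

N = 12.
Strictly below 68: 0. Equal to 68: 1.
PR = (0 + 0.5·1)/12 × 100 = 4.2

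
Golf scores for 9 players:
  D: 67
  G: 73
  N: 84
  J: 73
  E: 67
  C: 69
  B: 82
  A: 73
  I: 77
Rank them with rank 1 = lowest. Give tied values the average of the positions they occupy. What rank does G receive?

5

Sorted (ascending): 67, 67, 69, 73, 73, 73, 77, 82, 84
The 2 values of 67 occupy positions 1–2 → average rank (1+2)/2 = 1.5.
The 3 values of 73 occupy positions 4–6 → average rank 5.
G has value 73 → rank 5.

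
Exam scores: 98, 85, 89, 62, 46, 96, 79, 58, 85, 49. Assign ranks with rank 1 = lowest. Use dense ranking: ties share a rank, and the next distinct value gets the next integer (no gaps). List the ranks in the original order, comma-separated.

Sorted (ascending): 46, 49, 58, 62, 79, 85, 85, 89, 96, 98
The 2 values of 85 share dense rank 6.
Remaining distinct values take the next consecutive integers.

9, 6, 7, 4, 1, 8, 5, 3, 6, 2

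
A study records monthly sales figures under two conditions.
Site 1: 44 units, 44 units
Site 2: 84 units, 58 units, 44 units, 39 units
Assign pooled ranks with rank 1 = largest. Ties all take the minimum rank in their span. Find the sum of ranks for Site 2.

Sorted (descending): 84, 58, 44, 44, 44, 39
The 3 values of 44 occupy positions 3–5 → each gets rank 3.
Site 2 values → pooled ranks: 84→1, 58→2, 44→3, 39→6
Rank sum = 1 + 2 + 3 + 6 = 12

12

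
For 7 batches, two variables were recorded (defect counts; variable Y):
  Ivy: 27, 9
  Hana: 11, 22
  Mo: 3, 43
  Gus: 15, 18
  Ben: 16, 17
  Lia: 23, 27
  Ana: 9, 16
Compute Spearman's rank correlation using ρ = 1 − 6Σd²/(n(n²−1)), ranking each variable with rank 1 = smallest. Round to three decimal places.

Ranks of variable 1: 7, 3, 1, 4, 5, 6, 2
Ranks of variable 2: 1, 5, 7, 4, 3, 6, 2
d = r₁ − r₂: 6, -2, -6, 0, 2, 0, 0
d²: 36, 4, 36, 0, 4, 0, 0; Σd² = 80
ρ = 1 − 6·80/(7·48) = 1 − 480/336 = -0.429

-0.429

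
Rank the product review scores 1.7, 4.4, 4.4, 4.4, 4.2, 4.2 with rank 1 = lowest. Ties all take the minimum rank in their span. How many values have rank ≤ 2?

Sorted (ascending): 1.7, 4.2, 4.2, 4.4, 4.4, 4.4
The 2 values of 4.2 occupy positions 2–3 → each gets rank 2.
The 3 values of 4.4 occupy positions 4–6 → each gets rank 4.
Ranks ≤ 2: {1, 2, 2} → 3 values.

3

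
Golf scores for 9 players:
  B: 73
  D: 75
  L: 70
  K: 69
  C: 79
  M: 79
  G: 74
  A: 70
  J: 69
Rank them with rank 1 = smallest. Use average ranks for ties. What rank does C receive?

8.5

Sorted (ascending): 69, 69, 70, 70, 73, 74, 75, 79, 79
The 2 values of 69 occupy positions 1–2 → average rank (1+2)/2 = 1.5.
The 2 values of 70 occupy positions 3–4 → average rank (3+4)/2 = 3.5.
The 2 values of 79 occupy positions 8–9 → average rank (8+9)/2 = 8.5.
C has value 79 → rank 8.5.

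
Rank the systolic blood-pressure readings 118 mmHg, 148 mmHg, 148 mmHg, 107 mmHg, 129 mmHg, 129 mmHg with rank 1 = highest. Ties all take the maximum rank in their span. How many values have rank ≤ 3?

2

Sorted (descending): 148, 148, 129, 129, 118, 107
The 2 values of 148 occupy positions 1–2 → each gets rank 2.
The 2 values of 129 occupy positions 3–4 → each gets rank 4.
Ranks ≤ 3: {2, 2} → 2 values.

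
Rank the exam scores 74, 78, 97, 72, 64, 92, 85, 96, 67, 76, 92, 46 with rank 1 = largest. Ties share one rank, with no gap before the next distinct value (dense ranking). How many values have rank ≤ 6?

7

Sorted (descending): 97, 96, 92, 92, 85, 78, 76, 74, 72, 67, 64, 46
The 2 values of 92 share dense rank 3.
Remaining distinct values take the next consecutive integers.
Ranks ≤ 6: {1, 2, 3, 3, 4, 5, 6} → 7 values.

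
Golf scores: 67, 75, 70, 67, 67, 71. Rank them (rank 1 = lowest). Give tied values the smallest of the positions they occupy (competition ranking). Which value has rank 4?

Sorted (ascending): 67, 67, 67, 70, 71, 75
The 3 values of 67 occupy positions 1–3 → each gets rank 1.
Rank 4 → value 70.

70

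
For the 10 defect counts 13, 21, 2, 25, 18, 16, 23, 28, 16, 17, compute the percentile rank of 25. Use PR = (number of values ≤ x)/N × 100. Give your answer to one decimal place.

N = 10.
Strictly below 25: 8. Equal to 25: 1.
PR = 9/10 × 100 = 90.0

90.0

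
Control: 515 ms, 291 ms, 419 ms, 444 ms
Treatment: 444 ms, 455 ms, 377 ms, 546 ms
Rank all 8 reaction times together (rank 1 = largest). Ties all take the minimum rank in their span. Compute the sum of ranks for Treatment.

Sorted (descending): 546, 515, 455, 444, 444, 419, 377, 291
The 2 values of 444 occupy positions 4–5 → each gets rank 4.
Treatment values → pooled ranks: 444→4, 455→3, 377→7, 546→1
Rank sum = 4 + 3 + 7 + 1 = 15

15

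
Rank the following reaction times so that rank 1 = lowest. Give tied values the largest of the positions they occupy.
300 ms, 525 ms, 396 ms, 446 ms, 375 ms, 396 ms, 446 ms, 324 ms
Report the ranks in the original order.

1, 8, 5, 7, 3, 5, 7, 2

Sorted (ascending): 300, 324, 375, 396, 396, 446, 446, 525
The 2 values of 396 occupy positions 4–5 → each gets rank 5.
The 2 values of 446 occupy positions 6–7 → each gets rank 7.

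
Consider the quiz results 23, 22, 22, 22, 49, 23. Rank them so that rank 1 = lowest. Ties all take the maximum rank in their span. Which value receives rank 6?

49

Sorted (ascending): 22, 22, 22, 23, 23, 49
The 3 values of 22 occupy positions 1–3 → each gets rank 3.
The 2 values of 23 occupy positions 4–5 → each gets rank 5.
Rank 6 → value 49.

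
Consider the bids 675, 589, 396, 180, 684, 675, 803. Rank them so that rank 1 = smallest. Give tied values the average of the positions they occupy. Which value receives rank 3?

Sorted (ascending): 180, 396, 589, 675, 675, 684, 803
The 2 values of 675 occupy positions 4–5 → average rank (4+5)/2 = 4.5.
Rank 3 → value 589.

589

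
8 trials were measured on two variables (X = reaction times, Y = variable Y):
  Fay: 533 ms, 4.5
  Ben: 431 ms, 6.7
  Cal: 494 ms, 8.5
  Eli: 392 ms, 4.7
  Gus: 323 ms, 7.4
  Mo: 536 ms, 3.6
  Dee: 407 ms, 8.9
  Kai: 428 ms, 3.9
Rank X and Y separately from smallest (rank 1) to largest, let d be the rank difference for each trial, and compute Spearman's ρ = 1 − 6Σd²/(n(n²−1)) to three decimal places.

Ranks of variable 1: 7, 5, 6, 2, 1, 8, 3, 4
Ranks of variable 2: 3, 5, 7, 4, 6, 1, 8, 2
d = r₁ − r₂: 4, 0, -1, -2, -5, 7, -5, 2
d²: 16, 0, 1, 4, 25, 49, 25, 4; Σd² = 124
ρ = 1 − 6·124/(8·63) = 1 − 744/504 = -0.476

-0.476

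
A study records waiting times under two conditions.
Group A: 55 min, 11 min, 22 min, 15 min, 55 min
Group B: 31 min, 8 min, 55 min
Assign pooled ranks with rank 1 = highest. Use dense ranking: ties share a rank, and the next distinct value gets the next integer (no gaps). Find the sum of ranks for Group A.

14

Sorted (descending): 55, 55, 55, 31, 22, 15, 11, 8
The 3 values of 55 share dense rank 1.
Remaining distinct values take the next consecutive integers.
Group A values → pooled ranks: 55→1, 11→5, 22→3, 15→4, 55→1
Rank sum = 1 + 5 + 3 + 4 + 1 = 14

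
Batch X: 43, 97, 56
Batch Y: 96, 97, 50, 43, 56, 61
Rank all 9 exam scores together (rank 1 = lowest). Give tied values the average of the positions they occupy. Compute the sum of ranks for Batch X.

14.5

Sorted (ascending): 43, 43, 50, 56, 56, 61, 96, 97, 97
The 2 values of 43 occupy positions 1–2 → average rank (1+2)/2 = 1.5.
The 2 values of 56 occupy positions 4–5 → average rank (4+5)/2 = 4.5.
The 2 values of 97 occupy positions 8–9 → average rank (8+9)/2 = 8.5.
Batch X values → pooled ranks: 43→1.5, 97→8.5, 56→4.5
Rank sum = 1.5 + 8.5 + 4.5 = 14.5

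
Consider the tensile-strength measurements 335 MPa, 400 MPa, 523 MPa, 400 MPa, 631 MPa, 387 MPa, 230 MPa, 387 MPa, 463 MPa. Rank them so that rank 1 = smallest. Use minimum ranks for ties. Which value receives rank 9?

631

Sorted (ascending): 230, 335, 387, 387, 400, 400, 463, 523, 631
The 2 values of 387 occupy positions 3–4 → each gets rank 3.
The 2 values of 400 occupy positions 5–6 → each gets rank 5.
Rank 9 → value 631.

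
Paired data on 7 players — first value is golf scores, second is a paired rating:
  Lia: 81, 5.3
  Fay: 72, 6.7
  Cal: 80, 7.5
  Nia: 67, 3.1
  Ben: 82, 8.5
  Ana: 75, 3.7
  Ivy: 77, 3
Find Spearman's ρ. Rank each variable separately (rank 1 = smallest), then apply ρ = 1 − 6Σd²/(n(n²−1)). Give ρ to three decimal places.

0.571

Ranks of variable 1: 6, 2, 5, 1, 7, 3, 4
Ranks of variable 2: 4, 5, 6, 2, 7, 3, 1
d = r₁ − r₂: 2, -3, -1, -1, 0, 0, 3
d²: 4, 9, 1, 1, 0, 0, 9; Σd² = 24
ρ = 1 − 6·24/(7·48) = 1 − 144/336 = 0.571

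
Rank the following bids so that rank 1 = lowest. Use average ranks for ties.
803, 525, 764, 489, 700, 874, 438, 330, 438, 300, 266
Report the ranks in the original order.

10, 7, 9, 6, 8, 11, 4.5, 3, 4.5, 2, 1

Sorted (ascending): 266, 300, 330, 438, 438, 489, 525, 700, 764, 803, 874
The 2 values of 438 occupy positions 4–5 → average rank (4+5)/2 = 4.5.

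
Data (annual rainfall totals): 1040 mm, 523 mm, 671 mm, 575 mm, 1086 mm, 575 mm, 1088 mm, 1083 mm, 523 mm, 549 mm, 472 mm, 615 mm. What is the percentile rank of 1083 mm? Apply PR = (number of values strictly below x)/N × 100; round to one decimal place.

75.0

N = 12.
Strictly below 1083: 9. Equal to 1083: 1.
PR = 9/12 × 100 = 75.0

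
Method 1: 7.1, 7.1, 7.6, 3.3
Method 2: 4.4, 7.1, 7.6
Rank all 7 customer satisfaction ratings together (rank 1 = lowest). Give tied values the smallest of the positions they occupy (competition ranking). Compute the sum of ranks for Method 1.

13

Sorted (ascending): 3.3, 4.4, 7.1, 7.1, 7.1, 7.6, 7.6
The 3 values of 7.1 occupy positions 3–5 → each gets rank 3.
The 2 values of 7.6 occupy positions 6–7 → each gets rank 6.
Method 1 values → pooled ranks: 7.1→3, 7.1→3, 7.6→6, 3.3→1
Rank sum = 3 + 3 + 6 + 1 = 13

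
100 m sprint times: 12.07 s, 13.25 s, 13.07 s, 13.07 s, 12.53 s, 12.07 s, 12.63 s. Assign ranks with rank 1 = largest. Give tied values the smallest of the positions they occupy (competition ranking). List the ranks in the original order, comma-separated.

6, 1, 2, 2, 5, 6, 4

Sorted (descending): 13.25, 13.07, 13.07, 12.63, 12.53, 12.07, 12.07
The 2 values of 13.07 occupy positions 2–3 → each gets rank 2.
The 2 values of 12.07 occupy positions 6–7 → each gets rank 6.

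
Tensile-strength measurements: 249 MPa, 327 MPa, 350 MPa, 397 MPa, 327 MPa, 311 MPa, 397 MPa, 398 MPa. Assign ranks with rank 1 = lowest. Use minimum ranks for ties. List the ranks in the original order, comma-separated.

1, 3, 5, 6, 3, 2, 6, 8

Sorted (ascending): 249, 311, 327, 327, 350, 397, 397, 398
The 2 values of 327 occupy positions 3–4 → each gets rank 3.
The 2 values of 397 occupy positions 6–7 → each gets rank 6.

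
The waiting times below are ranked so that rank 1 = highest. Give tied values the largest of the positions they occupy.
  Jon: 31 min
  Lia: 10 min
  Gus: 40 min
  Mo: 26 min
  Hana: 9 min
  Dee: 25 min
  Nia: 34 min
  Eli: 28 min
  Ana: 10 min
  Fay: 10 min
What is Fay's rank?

Sorted (descending): 40, 34, 31, 28, 26, 25, 10, 10, 10, 9
The 3 values of 10 occupy positions 7–9 → each gets rank 9.
Fay has value 10 min → rank 9.

9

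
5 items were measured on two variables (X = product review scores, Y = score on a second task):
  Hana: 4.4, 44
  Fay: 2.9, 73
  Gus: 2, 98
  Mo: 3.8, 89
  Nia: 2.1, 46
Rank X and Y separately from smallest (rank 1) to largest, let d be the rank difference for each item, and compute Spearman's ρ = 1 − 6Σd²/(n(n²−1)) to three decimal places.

-0.600

Ranks of variable 1: 5, 3, 1, 4, 2
Ranks of variable 2: 1, 3, 5, 4, 2
d = r₁ − r₂: 4, 0, -4, 0, 0
d²: 16, 0, 16, 0, 0; Σd² = 32
ρ = 1 − 6·32/(5·24) = 1 − 192/120 = -0.600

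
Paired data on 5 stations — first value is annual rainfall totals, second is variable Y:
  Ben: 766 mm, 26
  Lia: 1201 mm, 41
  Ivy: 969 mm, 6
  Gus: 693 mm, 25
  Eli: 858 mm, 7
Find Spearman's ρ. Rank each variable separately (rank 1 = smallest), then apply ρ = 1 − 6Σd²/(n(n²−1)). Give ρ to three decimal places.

0.100

Ranks of variable 1: 2, 5, 4, 1, 3
Ranks of variable 2: 4, 5, 1, 3, 2
d = r₁ − r₂: -2, 0, 3, -2, 1
d²: 4, 0, 9, 4, 1; Σd² = 18
ρ = 1 − 6·18/(5·24) = 1 − 108/120 = 0.100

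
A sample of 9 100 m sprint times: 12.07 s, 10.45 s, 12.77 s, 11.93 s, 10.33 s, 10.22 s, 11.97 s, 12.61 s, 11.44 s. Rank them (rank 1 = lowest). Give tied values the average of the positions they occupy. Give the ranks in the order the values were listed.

Sorted (ascending): 10.22, 10.33, 10.45, 11.44, 11.93, 11.97, 12.07, 12.61, 12.77
No ties — each value takes its position as its rank.

7, 3, 9, 5, 2, 1, 6, 8, 4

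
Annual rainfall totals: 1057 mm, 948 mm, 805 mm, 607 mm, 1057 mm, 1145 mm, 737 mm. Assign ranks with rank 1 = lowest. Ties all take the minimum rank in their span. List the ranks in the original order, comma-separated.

5, 4, 3, 1, 5, 7, 2

Sorted (ascending): 607, 737, 805, 948, 1057, 1057, 1145
The 2 values of 1057 occupy positions 5–6 → each gets rank 5.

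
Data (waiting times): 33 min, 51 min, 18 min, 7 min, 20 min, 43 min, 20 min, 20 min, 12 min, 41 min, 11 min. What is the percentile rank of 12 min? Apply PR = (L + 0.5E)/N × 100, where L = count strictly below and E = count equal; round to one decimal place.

22.7

N = 11.
Strictly below 12: 2. Equal to 12: 1.
PR = (2 + 0.5·1)/11 × 100 = 22.7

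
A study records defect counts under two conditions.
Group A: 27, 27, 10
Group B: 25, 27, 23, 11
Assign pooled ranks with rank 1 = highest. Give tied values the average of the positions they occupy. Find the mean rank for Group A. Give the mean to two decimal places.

3.67

Sorted (descending): 27, 27, 27, 25, 23, 11, 10
The 3 values of 27 occupy positions 1–3 → average rank 2.
Group A values → pooled ranks: 27→2, 27→2, 10→7
Mean rank = (2 + 2 + 7) / 3 = 3.67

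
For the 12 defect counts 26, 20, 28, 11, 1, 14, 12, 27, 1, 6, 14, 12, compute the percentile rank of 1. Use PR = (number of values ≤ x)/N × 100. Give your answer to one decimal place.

N = 12.
Strictly below 1: 0. Equal to 1: 2.
PR = 2/12 × 100 = 16.7

16.7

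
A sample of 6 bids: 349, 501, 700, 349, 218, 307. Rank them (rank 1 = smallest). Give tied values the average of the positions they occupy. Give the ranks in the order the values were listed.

Sorted (ascending): 218, 307, 349, 349, 501, 700
The 2 values of 349 occupy positions 3–4 → average rank (3+4)/2 = 3.5.

3.5, 5, 6, 3.5, 1, 2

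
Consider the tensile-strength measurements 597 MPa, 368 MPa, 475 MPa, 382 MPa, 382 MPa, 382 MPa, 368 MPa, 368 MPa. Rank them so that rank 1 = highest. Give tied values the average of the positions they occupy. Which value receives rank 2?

Sorted (descending): 597, 475, 382, 382, 382, 368, 368, 368
The 3 values of 382 occupy positions 3–5 → average rank 4.
The 3 values of 368 occupy positions 6–8 → average rank 7.
Rank 2 → value 475.

475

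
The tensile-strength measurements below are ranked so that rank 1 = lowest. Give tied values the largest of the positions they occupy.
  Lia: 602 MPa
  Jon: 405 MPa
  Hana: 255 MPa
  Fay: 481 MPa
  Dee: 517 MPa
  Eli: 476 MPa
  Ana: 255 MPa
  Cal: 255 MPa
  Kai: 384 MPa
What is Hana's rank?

Sorted (ascending): 255, 255, 255, 384, 405, 476, 481, 517, 602
The 3 values of 255 occupy positions 1–3 → each gets rank 3.
Hana has value 255 MPa → rank 3.

3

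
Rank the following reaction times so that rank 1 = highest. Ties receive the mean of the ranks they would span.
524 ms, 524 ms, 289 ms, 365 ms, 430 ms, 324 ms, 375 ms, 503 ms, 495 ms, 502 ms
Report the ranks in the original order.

Sorted (descending): 524, 524, 503, 502, 495, 430, 375, 365, 324, 289
The 2 values of 524 occupy positions 1–2 → average rank (1+2)/2 = 1.5.

1.5, 1.5, 10, 8, 6, 9, 7, 3, 5, 4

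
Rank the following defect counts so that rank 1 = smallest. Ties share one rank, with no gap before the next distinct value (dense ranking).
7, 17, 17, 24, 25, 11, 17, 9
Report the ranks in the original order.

Sorted (ascending): 7, 9, 11, 17, 17, 17, 24, 25
The 3 values of 17 share dense rank 4.
Remaining distinct values take the next consecutive integers.

1, 4, 4, 5, 6, 3, 4, 2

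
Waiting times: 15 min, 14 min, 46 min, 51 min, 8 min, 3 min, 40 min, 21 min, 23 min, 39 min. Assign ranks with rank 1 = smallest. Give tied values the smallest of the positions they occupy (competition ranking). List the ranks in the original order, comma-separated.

Sorted (ascending): 3, 8, 14, 15, 21, 23, 39, 40, 46, 51
No ties — each value takes its position as its rank.

4, 3, 9, 10, 2, 1, 8, 5, 6, 7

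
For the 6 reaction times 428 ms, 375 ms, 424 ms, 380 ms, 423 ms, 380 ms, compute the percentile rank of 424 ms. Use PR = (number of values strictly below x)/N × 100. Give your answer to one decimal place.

66.7

N = 6.
Strictly below 424: 4. Equal to 424: 1.
PR = 4/6 × 100 = 66.7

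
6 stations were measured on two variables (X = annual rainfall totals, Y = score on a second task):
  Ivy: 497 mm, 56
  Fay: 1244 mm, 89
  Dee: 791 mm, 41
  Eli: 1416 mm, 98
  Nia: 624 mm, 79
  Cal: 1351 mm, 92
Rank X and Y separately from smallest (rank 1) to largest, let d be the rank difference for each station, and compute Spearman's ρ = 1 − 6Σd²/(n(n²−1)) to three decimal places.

Ranks of variable 1: 1, 4, 3, 6, 2, 5
Ranks of variable 2: 2, 4, 1, 6, 3, 5
d = r₁ − r₂: -1, 0, 2, 0, -1, 0
d²: 1, 0, 4, 0, 1, 0; Σd² = 6
ρ = 1 − 6·6/(6·35) = 1 − 36/210 = 0.829

0.829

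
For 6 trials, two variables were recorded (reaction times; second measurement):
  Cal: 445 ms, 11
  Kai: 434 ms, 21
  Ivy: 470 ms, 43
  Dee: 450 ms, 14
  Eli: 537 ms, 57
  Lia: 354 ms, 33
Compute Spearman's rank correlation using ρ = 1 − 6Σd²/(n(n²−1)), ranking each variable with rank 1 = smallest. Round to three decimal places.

Ranks of variable 1: 3, 2, 5, 4, 6, 1
Ranks of variable 2: 1, 3, 5, 2, 6, 4
d = r₁ − r₂: 2, -1, 0, 2, 0, -3
d²: 4, 1, 0, 4, 0, 9; Σd² = 18
ρ = 1 − 6·18/(6·35) = 1 − 108/210 = 0.486

0.486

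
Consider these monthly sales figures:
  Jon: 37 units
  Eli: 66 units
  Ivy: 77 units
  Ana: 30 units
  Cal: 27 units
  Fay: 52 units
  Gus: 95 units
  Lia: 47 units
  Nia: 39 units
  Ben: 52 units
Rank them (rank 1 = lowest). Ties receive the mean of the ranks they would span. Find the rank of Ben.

Sorted (ascending): 27, 30, 37, 39, 47, 52, 52, 66, 77, 95
The 2 values of 52 occupy positions 6–7 → average rank (6+7)/2 = 6.5.
Ben has value 52 units → rank 6.5.

6.5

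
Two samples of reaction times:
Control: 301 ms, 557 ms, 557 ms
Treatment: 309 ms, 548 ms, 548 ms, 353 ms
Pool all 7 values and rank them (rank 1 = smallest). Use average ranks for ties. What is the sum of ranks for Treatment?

14

Sorted (ascending): 301, 309, 353, 548, 548, 557, 557
The 2 values of 548 occupy positions 4–5 → average rank (4+5)/2 = 4.5.
The 2 values of 557 occupy positions 6–7 → average rank (6+7)/2 = 6.5.
Treatment values → pooled ranks: 309→2, 548→4.5, 548→4.5, 353→3
Rank sum = 2 + 4.5 + 4.5 + 3 = 14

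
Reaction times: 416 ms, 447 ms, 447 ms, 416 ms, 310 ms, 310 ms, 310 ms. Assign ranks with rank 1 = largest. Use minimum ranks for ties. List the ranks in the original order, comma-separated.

3, 1, 1, 3, 5, 5, 5

Sorted (descending): 447, 447, 416, 416, 310, 310, 310
The 2 values of 447 occupy positions 1–2 → each gets rank 1.
The 2 values of 416 occupy positions 3–4 → each gets rank 3.
The 3 values of 310 occupy positions 5–7 → each gets rank 5.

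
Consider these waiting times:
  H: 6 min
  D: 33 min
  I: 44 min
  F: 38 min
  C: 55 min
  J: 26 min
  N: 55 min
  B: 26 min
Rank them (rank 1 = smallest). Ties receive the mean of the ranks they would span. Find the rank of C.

Sorted (ascending): 6, 26, 26, 33, 38, 44, 55, 55
The 2 values of 26 occupy positions 2–3 → average rank (2+3)/2 = 2.5.
The 2 values of 55 occupy positions 7–8 → average rank (7+8)/2 = 7.5.
C has value 55 min → rank 7.5.

7.5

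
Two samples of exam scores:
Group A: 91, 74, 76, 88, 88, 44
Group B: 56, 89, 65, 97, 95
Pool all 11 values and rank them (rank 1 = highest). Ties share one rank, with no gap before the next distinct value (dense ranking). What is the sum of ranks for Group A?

36

Sorted (descending): 97, 95, 91, 89, 88, 88, 76, 74, 65, 56, 44
The 2 values of 88 share dense rank 5.
Remaining distinct values take the next consecutive integers.
Group A values → pooled ranks: 91→3, 74→7, 76→6, 88→5, 88→5, 44→10
Rank sum = 3 + 7 + 6 + 5 + 5 + 10 = 36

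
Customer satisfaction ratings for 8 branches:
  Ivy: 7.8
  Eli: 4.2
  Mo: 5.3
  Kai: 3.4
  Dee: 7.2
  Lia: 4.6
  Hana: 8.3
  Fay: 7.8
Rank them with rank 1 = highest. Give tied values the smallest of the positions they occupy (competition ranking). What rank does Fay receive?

Sorted (descending): 8.3, 7.8, 7.8, 7.2, 5.3, 4.6, 4.2, 3.4
The 2 values of 7.8 occupy positions 2–3 → each gets rank 2.
Fay has value 7.8 → rank 2.

2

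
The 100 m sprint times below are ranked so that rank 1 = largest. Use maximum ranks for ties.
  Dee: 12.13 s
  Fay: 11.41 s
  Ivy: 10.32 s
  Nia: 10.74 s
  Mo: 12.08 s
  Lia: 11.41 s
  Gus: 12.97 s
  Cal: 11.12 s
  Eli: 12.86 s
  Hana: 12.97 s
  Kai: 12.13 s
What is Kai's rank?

Sorted (descending): 12.97, 12.97, 12.86, 12.13, 12.13, 12.08, 11.41, 11.41, 11.12, 10.74, 10.32
The 2 values of 12.97 occupy positions 1–2 → each gets rank 2.
The 2 values of 12.13 occupy positions 4–5 → each gets rank 5.
The 2 values of 11.41 occupy positions 7–8 → each gets rank 8.
Kai has value 12.13 s → rank 5.

5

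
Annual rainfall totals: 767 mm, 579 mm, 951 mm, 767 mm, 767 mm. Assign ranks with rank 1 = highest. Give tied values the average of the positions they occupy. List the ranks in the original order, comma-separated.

Sorted (descending): 951, 767, 767, 767, 579
The 3 values of 767 occupy positions 2–4 → average rank 3.

3, 5, 1, 3, 3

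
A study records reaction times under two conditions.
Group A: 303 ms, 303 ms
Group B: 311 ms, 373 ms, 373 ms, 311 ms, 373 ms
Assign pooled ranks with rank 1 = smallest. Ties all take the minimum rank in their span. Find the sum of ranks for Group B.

Sorted (ascending): 303, 303, 311, 311, 373, 373, 373
The 2 values of 303 occupy positions 1–2 → each gets rank 1.
The 2 values of 311 occupy positions 3–4 → each gets rank 3.
The 3 values of 373 occupy positions 5–7 → each gets rank 5.
Group B values → pooled ranks: 311→3, 373→5, 373→5, 311→3, 373→5
Rank sum = 3 + 5 + 5 + 3 + 5 = 21

21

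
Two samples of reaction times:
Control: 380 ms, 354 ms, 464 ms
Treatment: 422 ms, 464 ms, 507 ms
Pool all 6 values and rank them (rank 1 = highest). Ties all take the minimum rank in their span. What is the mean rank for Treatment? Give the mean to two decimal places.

2.33

Sorted (descending): 507, 464, 464, 422, 380, 354
The 2 values of 464 occupy positions 2–3 → each gets rank 2.
Treatment values → pooled ranks: 422→4, 464→2, 507→1
Mean rank = (4 + 2 + 1) / 3 = 2.33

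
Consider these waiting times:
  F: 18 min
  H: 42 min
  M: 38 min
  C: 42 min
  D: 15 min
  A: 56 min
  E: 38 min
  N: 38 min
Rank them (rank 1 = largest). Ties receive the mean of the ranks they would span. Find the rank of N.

Sorted (descending): 56, 42, 42, 38, 38, 38, 18, 15
The 2 values of 42 occupy positions 2–3 → average rank (2+3)/2 = 2.5.
The 3 values of 38 occupy positions 4–6 → average rank 5.
N has value 38 min → rank 5.

5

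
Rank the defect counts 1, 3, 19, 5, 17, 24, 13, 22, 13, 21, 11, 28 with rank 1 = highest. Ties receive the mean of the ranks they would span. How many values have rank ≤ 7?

6

Sorted (descending): 28, 24, 22, 21, 19, 17, 13, 13, 11, 5, 3, 1
The 2 values of 13 occupy positions 7–8 → average rank (7+8)/2 = 7.5.
Ranks ≤ 7: {1, 2, 3, 4, 5, 6} → 6 values.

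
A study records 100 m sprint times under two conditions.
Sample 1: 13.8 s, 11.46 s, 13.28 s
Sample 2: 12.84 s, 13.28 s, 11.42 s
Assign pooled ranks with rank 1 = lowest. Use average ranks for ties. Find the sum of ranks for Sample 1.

Sorted (ascending): 11.42, 11.46, 12.84, 13.28, 13.28, 13.8
The 2 values of 13.28 occupy positions 4–5 → average rank (4+5)/2 = 4.5.
Sample 1 values → pooled ranks: 13.8→6, 11.46→2, 13.28→4.5
Rank sum = 6 + 2 + 4.5 = 12.5

12.5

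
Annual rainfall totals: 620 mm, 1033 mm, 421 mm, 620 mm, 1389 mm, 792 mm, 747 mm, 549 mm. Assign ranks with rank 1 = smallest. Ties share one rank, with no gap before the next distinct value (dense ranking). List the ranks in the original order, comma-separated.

Sorted (ascending): 421, 549, 620, 620, 747, 792, 1033, 1389
The 2 values of 620 share dense rank 3.
Remaining distinct values take the next consecutive integers.

3, 6, 1, 3, 7, 5, 4, 2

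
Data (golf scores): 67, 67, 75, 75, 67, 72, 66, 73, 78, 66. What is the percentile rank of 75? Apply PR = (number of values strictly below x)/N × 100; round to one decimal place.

N = 10.
Strictly below 75: 7. Equal to 75: 2.
PR = 7/10 × 100 = 70.0

70.0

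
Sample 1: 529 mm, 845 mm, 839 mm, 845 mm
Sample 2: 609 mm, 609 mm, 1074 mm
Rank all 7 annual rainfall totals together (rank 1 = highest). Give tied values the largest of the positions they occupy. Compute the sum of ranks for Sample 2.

Sorted (descending): 1074, 845, 845, 839, 609, 609, 529
The 2 values of 845 occupy positions 2–3 → each gets rank 3.
The 2 values of 609 occupy positions 5–6 → each gets rank 6.
Sample 2 values → pooled ranks: 609→6, 609→6, 1074→1
Rank sum = 6 + 6 + 1 = 13

13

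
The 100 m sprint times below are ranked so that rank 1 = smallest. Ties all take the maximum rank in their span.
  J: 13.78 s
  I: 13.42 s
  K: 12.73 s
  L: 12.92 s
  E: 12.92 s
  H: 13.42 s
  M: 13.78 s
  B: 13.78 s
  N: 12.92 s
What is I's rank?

6

Sorted (ascending): 12.73, 12.92, 12.92, 12.92, 13.42, 13.42, 13.78, 13.78, 13.78
The 3 values of 12.92 occupy positions 2–4 → each gets rank 4.
The 2 values of 13.42 occupy positions 5–6 → each gets rank 6.
The 3 values of 13.78 occupy positions 7–9 → each gets rank 9.
I has value 13.42 s → rank 6.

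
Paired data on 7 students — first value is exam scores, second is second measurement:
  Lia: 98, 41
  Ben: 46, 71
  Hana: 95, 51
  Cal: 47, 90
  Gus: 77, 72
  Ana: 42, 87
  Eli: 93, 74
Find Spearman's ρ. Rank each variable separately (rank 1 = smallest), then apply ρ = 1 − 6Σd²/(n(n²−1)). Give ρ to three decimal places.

Ranks of variable 1: 7, 2, 6, 3, 4, 1, 5
Ranks of variable 2: 1, 3, 2, 7, 4, 6, 5
d = r₁ − r₂: 6, -1, 4, -4, 0, -5, 0
d²: 36, 1, 16, 16, 0, 25, 0; Σd² = 94
ρ = 1 − 6·94/(7·48) = 1 − 564/336 = -0.679

-0.679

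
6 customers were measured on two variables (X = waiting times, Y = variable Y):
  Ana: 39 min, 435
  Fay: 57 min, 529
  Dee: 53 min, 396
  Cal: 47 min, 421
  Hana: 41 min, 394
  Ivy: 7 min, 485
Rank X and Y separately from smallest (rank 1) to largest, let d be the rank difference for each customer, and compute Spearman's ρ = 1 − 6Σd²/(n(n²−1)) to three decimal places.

Ranks of variable 1: 2, 6, 5, 4, 3, 1
Ranks of variable 2: 4, 6, 2, 3, 1, 5
d = r₁ − r₂: -2, 0, 3, 1, 2, -4
d²: 4, 0, 9, 1, 4, 16; Σd² = 34
ρ = 1 − 6·34/(6·35) = 1 − 204/210 = 0.029

0.029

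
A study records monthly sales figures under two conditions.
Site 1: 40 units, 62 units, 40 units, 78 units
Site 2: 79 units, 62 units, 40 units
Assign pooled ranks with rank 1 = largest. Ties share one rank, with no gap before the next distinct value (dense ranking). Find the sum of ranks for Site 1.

Sorted (descending): 79, 78, 62, 62, 40, 40, 40
The 2 values of 62 share dense rank 3.
The 3 values of 40 share dense rank 4.
Remaining distinct values take the next consecutive integers.
Site 1 values → pooled ranks: 40→4, 62→3, 40→4, 78→2
Rank sum = 4 + 3 + 4 + 2 = 13

13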